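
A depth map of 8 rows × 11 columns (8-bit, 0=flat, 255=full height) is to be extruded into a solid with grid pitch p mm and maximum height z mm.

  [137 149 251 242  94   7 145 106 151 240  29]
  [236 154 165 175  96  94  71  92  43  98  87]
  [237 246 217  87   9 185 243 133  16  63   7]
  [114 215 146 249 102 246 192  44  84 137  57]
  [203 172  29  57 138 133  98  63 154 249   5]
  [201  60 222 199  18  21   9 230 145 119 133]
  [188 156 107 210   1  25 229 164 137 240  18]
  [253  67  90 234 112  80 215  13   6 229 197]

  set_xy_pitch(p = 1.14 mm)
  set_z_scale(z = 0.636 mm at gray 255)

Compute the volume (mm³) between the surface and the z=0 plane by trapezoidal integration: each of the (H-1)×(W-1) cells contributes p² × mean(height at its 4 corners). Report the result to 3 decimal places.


29.495

height_mm = gray/255 × 0.636; cell vol = 1.14² × mean(4 corners)
unit = 1.14² × 0.636 / (4×255) = 0.000810339 mm³ per gray-sum
row 0: Σ corner-gray over 10 cells = 5235  → 4.2421
row 1: Σ corner-gray over 10 cells = 4941  → 4.0039
row 2: Σ corner-gray over 10 cells = 5643  → 4.5727
row 3: Σ corner-gray over 10 cells = 5395  → 4.3718
row 4: Σ corner-gray over 10 cells = 4774  → 3.8686
row 5: Σ corner-gray over 10 cells = 5124  → 4.1522
row 6: Σ corner-gray over 10 cells = 5286  → 4.2835
Σ rows: total corner-gray = 36398  → 29.4947 mm³


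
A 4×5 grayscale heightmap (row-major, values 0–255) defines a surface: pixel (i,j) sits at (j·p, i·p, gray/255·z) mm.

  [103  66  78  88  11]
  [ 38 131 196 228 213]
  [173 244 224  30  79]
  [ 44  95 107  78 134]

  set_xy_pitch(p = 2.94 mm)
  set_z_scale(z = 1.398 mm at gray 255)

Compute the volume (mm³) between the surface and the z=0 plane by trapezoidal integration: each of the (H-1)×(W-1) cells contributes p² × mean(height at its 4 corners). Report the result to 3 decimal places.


height_mm = gray/255 × 1.398; cell vol = 2.94² × mean(4 corners)
unit = 2.94² × 1.398 / (4×255) = 0.0118468 mm³ per gray-sum
row 0: Σ corner-gray over 4 cells = 1939  → 22.9710
row 1: Σ corner-gray over 4 cells = 2609  → 30.9083
row 2: Σ corner-gray over 4 cells = 1986  → 23.5278
Σ rows: total corner-gray = 6534  → 77.4071 mm³

77.407


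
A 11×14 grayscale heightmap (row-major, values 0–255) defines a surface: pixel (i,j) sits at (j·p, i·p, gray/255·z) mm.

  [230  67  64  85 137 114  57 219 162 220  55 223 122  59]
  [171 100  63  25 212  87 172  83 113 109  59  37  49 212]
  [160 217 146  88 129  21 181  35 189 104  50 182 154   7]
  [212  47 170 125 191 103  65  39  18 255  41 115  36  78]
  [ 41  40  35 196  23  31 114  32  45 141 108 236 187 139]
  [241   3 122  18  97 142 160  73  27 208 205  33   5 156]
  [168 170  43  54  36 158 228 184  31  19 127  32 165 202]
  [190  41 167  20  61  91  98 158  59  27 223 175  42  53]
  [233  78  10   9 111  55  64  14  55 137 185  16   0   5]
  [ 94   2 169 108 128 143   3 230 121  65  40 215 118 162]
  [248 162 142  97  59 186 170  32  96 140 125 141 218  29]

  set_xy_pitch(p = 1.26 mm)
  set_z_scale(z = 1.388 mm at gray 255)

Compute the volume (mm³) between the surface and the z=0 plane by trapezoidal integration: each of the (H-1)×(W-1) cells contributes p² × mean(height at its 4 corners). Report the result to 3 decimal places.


116.885

height_mm = gray/255 × 1.388; cell vol = 1.26² × mean(4 corners)
unit = 1.26² × 1.388 / (4×255) = 0.00216038 mm³ per gray-sum
row 0: Σ corner-gray over 13 cells = 5940  → 12.8327
row 1: Σ corner-gray over 13 cells = 5760  → 12.4438
row 2: Σ corner-gray over 13 cells = 5859  → 12.6577
row 3: Σ corner-gray over 13 cells = 5256  → 11.3550
row 4: Σ corner-gray over 13 cells = 5139  → 11.1022
row 5: Σ corner-gray over 13 cells = 5447  → 11.7676
row 6: Σ corner-gray over 13 cells = 5431  → 11.7330
row 7: Σ corner-gray over 13 cells = 4273  → 9.2313
row 8: Σ corner-gray over 13 cells = 4646  → 10.0371
row 9: Σ corner-gray over 13 cells = 6353  → 13.7249
Σ rows: total corner-gray = 54104  → 116.8853 mm³


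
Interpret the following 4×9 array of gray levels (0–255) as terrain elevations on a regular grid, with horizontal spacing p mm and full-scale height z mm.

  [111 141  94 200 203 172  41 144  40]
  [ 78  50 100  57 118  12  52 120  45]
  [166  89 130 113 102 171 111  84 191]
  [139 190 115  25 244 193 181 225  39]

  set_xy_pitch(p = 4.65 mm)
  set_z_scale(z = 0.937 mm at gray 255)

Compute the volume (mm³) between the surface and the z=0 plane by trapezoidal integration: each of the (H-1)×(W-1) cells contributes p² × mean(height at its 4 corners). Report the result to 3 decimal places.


height_mm = gray/255 × 0.937; cell vol = 4.65² × mean(4 corners)
unit = 4.65² × 0.937 / (4×255) = 0.019863 mm³ per gray-sum
row 0: Σ corner-gray over 8 cells = 3282  → 65.1904
row 1: Σ corner-gray over 8 cells = 3098  → 61.5356
row 2: Σ corner-gray over 8 cells = 4481  → 89.0062
Σ rows: total corner-gray = 10861  → 215.7323 mm³

215.732


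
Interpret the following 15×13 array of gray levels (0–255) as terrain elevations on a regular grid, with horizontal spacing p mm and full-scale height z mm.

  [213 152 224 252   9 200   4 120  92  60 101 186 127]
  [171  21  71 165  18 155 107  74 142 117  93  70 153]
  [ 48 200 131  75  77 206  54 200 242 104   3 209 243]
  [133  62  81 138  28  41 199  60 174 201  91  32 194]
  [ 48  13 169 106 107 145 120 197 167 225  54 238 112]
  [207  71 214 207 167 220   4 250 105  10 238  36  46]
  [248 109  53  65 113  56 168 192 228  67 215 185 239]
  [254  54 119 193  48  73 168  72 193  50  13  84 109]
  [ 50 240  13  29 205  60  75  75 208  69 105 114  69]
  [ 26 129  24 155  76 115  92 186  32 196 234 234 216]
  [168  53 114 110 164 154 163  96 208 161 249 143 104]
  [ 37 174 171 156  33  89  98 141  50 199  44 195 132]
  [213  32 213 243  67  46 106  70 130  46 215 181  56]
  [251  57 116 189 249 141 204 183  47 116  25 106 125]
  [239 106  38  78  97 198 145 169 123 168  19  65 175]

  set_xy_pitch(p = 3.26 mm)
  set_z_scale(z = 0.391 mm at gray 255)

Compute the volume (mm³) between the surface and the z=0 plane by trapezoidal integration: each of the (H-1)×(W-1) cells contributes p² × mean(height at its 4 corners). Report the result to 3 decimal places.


341.435

height_mm = gray/255 × 0.391; cell vol = 3.26² × mean(4 corners)
unit = 3.26² × 0.391 / (4×255) = 0.00407391 mm³ per gray-sum
row 0: Σ corner-gray over 12 cells = 5530  → 22.5287
row 1: Σ corner-gray over 12 cells = 5683  → 23.1520
row 2: Σ corner-gray over 12 cells = 5834  → 23.7672
row 3: Σ corner-gray over 12 cells = 5783  → 23.5594
row 4: Σ corner-gray over 12 cells = 6539  → 26.6393
row 5: Σ corner-gray over 12 cells = 6686  → 27.2382
row 6: Σ corner-gray over 12 cells = 5886  → 23.9791
row 7: Σ corner-gray over 12 cells = 5002  → 20.3777
row 8: Σ corner-gray over 12 cells = 5693  → 23.1928
row 9: Σ corner-gray over 12 cells = 6690  → 27.2545
row 10: Σ corner-gray over 12 cells = 6371  → 25.9549
row 11: Σ corner-gray over 12 cells = 5836  → 23.7754
row 12: Σ corner-gray over 12 cells = 6209  → 25.2949
row 13: Σ corner-gray over 12 cells = 6068  → 24.7205
Σ rows: total corner-gray = 83810  → 341.4347 mm³


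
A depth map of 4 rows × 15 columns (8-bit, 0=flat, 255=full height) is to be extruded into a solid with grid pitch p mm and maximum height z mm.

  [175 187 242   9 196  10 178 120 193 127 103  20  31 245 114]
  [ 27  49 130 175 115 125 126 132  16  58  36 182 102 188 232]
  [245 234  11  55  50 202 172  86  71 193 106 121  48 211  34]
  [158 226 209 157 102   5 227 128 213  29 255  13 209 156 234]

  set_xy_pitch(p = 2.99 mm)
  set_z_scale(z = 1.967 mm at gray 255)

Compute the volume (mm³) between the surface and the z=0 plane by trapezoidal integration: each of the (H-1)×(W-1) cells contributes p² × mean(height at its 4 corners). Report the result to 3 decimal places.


height_mm = gray/255 × 1.967; cell vol = 2.99² × mean(4 corners)
unit = 2.99² × 1.967 / (4×255) = 0.0172404 mm³ per gray-sum
row 0: Σ corner-gray over 14 cells = 6738  → 116.1656
row 1: Σ corner-gray over 14 cells = 6526  → 112.5107
row 2: Σ corner-gray over 14 cells = 7649  → 131.8716
Σ rows: total corner-gray = 20913  → 360.5478 mm³

360.548


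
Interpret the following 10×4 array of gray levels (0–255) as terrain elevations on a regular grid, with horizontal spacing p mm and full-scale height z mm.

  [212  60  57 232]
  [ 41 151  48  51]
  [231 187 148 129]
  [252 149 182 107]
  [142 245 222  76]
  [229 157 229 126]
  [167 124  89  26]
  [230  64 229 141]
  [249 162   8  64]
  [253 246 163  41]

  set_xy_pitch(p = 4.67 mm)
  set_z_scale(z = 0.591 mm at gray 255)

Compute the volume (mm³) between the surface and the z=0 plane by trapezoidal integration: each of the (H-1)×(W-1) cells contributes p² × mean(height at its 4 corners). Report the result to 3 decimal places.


height_mm = gray/255 × 0.591; cell vol = 4.67² × mean(4 corners)
unit = 4.67² × 0.591 / (4×255) = 0.0126363 mm³ per gray-sum
row 0: Σ corner-gray over 3 cells = 1168  → 14.7592
row 1: Σ corner-gray over 3 cells = 1520  → 19.2072
row 2: Σ corner-gray over 3 cells = 2051  → 25.9171
row 3: Σ corner-gray over 3 cells = 2173  → 27.4588
row 4: Σ corner-gray over 3 cells = 2279  → 28.7982
row 5: Σ corner-gray over 3 cells = 1746  → 22.0630
row 6: Σ corner-gray over 3 cells = 1576  → 19.9149
row 7: Σ corner-gray over 3 cells = 1610  → 20.3445
row 8: Σ corner-gray over 3 cells = 1765  → 22.3031
Σ rows: total corner-gray = 15888  → 200.7661 mm³

200.766


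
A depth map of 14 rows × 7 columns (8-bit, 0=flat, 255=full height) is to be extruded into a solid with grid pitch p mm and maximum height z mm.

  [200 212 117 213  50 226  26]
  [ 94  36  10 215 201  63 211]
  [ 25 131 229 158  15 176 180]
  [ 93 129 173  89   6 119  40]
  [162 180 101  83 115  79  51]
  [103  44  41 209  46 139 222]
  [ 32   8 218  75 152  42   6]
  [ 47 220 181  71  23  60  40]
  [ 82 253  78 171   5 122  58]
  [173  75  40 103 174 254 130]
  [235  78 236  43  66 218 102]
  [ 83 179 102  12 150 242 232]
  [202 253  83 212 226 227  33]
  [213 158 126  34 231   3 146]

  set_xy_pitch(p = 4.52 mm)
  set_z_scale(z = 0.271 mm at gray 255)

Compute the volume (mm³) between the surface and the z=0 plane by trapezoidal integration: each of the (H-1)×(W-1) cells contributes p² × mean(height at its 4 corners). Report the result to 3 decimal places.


208.183

height_mm = gray/255 × 0.271; cell vol = 4.52² × mean(4 corners)
unit = 4.52² × 0.271 / (4×255) = 0.00542808 mm³ per gray-sum
row 0: Σ corner-gray over 6 cells = 3217  → 17.4621
row 1: Σ corner-gray over 6 cells = 2978  → 16.1648
row 2: Σ corner-gray over 6 cells = 2788  → 15.1335
row 3: Σ corner-gray over 6 cells = 2494  → 13.5376
row 4: Σ corner-gray over 6 cells = 2612  → 14.1781
row 5: Σ corner-gray over 6 cells = 2311  → 12.5443
row 6: Σ corner-gray over 6 cells = 2225  → 12.0775
row 7: Σ corner-gray over 6 cells = 2595  → 14.0859
row 8: Σ corner-gray over 6 cells = 2993  → 16.2462
row 9: Σ corner-gray over 6 cells = 3214  → 17.4458
row 10: Σ corner-gray over 6 cells = 3304  → 17.9344
row 11: Σ corner-gray over 6 cells = 3922  → 21.2889
row 12: Σ corner-gray over 6 cells = 3700  → 20.0839
Σ rows: total corner-gray = 38353  → 208.1830 mm³


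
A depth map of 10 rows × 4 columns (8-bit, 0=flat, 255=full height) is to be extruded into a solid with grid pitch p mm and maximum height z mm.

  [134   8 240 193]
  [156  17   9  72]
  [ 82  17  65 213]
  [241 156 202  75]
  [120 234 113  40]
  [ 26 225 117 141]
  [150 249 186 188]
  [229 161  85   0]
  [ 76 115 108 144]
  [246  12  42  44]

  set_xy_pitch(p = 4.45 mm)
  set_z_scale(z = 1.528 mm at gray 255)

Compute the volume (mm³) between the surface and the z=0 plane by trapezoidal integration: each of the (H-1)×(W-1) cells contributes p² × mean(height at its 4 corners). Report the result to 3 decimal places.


396.412

height_mm = gray/255 × 1.528; cell vol = 4.45² × mean(4 corners)
unit = 4.45² × 1.528 / (4×255) = 0.0296649 mm³ per gray-sum
row 0: Σ corner-gray over 3 cells = 1103  → 32.7204
row 1: Σ corner-gray over 3 cells = 739  → 21.9224
row 2: Σ corner-gray over 3 cells = 1491  → 44.2304
row 3: Σ corner-gray over 3 cells = 1886  → 55.9480
row 4: Σ corner-gray over 3 cells = 1705  → 50.5787
row 5: Σ corner-gray over 3 cells = 2059  → 61.0801
row 6: Σ corner-gray over 3 cells = 1929  → 57.2236
row 7: Σ corner-gray over 3 cells = 1387  → 41.1452
row 8: Σ corner-gray over 3 cells = 1064  → 31.5635
Σ rows: total corner-gray = 13363  → 396.4123 mm³


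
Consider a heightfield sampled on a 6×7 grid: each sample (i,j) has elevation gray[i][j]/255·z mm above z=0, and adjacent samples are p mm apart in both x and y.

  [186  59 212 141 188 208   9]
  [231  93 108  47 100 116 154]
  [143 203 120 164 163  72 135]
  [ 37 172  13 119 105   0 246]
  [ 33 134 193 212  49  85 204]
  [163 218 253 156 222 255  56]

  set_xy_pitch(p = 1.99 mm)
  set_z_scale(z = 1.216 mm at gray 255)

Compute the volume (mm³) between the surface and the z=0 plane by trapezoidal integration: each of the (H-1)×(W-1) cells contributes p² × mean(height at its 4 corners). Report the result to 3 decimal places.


74.007

height_mm = gray/255 × 1.216; cell vol = 1.99² × mean(4 corners)
unit = 1.99² × 1.216 / (4×255) = 0.00472106 mm³ per gray-sum
row 0: Σ corner-gray over 6 cells = 3124  → 14.7486
row 1: Σ corner-gray over 6 cells = 3035  → 14.3284
row 2: Σ corner-gray over 6 cells = 2823  → 13.3276
row 3: Σ corner-gray over 6 cells = 2684  → 12.6713
row 4: Σ corner-gray over 6 cells = 4010  → 18.9315
Σ rows: total corner-gray = 15676  → 74.0073 mm³


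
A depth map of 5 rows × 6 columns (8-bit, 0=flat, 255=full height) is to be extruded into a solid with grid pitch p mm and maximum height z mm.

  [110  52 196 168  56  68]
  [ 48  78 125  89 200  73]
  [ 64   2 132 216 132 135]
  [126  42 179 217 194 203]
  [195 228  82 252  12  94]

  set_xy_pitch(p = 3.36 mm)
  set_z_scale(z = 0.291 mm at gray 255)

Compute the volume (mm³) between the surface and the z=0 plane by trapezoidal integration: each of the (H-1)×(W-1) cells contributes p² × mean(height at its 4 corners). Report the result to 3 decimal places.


33.114

height_mm = gray/255 × 0.291; cell vol = 3.36² × mean(4 corners)
unit = 3.36² × 0.291 / (4×255) = 0.00322086 mm³ per gray-sum
row 0: Σ corner-gray over 5 cells = 2227  → 7.1728
row 1: Σ corner-gray over 5 cells = 2268  → 7.3049
row 2: Σ corner-gray over 5 cells = 2756  → 8.8767
row 3: Σ corner-gray over 5 cells = 3030  → 9.7592
Σ rows: total corner-gray = 10281  → 33.1136 mm³


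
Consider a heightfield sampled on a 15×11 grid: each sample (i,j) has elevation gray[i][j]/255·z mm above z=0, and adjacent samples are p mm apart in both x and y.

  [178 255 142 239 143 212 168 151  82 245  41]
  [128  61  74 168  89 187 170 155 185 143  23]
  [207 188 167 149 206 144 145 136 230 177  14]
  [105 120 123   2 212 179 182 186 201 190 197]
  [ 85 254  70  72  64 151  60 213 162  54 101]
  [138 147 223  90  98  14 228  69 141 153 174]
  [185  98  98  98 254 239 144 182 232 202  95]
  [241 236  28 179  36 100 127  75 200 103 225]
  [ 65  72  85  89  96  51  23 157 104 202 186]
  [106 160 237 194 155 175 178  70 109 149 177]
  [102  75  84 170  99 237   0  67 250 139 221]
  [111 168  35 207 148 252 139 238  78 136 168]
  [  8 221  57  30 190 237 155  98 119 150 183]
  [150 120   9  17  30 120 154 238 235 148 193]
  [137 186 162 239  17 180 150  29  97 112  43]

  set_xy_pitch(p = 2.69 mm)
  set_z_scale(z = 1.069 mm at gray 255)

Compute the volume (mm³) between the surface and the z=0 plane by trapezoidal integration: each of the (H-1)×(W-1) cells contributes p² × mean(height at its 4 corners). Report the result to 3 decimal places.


height_mm = gray/255 × 1.069; cell vol = 2.69² × mean(4 corners)
unit = 2.69² × 1.069 / (4×255) = 0.00758372 mm³ per gray-sum
row 0: Σ corner-gray over 10 cells = 6108  → 46.3213
row 1: Σ corner-gray over 10 cells = 5920  → 44.8956
row 2: Σ corner-gray over 10 cells = 6397  → 48.5130
row 3: Σ corner-gray over 10 cells = 5478  → 41.5436
row 4: Σ corner-gray over 10 cells = 5024  → 38.1006
row 5: Σ corner-gray over 10 cells = 6012  → 45.5933
row 6: Σ corner-gray over 10 cells = 6008  → 45.5630
row 7: Σ corner-gray over 10 cells = 4643  → 35.2112
row 8: Σ corner-gray over 10 cells = 5146  → 39.0258
row 9: Σ corner-gray over 10 cells = 5702  → 43.2424
row 10: Σ corner-gray over 10 cells = 5646  → 42.8177
row 11: Σ corner-gray over 10 cells = 5786  → 43.8794
row 12: Σ corner-gray over 10 cells = 5190  → 39.3595
row 13: Σ corner-gray over 10 cells = 5009  → 37.9868
Σ rows: total corner-gray = 78069  → 592.0532 mm³

592.053


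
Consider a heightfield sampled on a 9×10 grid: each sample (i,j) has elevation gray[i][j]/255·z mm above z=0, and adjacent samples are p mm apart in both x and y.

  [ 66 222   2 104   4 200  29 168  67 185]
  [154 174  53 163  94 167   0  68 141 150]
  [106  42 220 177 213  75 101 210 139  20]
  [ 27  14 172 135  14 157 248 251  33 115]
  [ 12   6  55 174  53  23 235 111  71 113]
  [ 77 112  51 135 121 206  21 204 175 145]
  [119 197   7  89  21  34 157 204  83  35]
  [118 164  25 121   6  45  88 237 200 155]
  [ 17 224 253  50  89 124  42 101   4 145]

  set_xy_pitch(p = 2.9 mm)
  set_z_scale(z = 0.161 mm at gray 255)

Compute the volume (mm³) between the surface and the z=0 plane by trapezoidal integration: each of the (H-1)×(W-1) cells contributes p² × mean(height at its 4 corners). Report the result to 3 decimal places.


43.062

height_mm = gray/255 × 0.161; cell vol = 2.9² × mean(4 corners)
unit = 2.9² × 0.161 / (4×255) = 0.00132746 mm³ per gray-sum
row 0: Σ corner-gray over 9 cells = 3867  → 5.1333
row 1: Σ corner-gray over 9 cells = 4504  → 5.9789
row 2: Σ corner-gray over 9 cells = 4670  → 6.1992
row 3: Σ corner-gray over 9 cells = 3771  → 5.0059
row 4: Σ corner-gray over 9 cells = 3853  → 5.1147
row 5: Σ corner-gray over 9 cells = 4010  → 5.3231
row 6: Σ corner-gray over 9 cells = 3783  → 5.0218
row 7: Σ corner-gray over 9 cells = 3981  → 5.2846
Σ rows: total corner-gray = 32439  → 43.0615 mm³


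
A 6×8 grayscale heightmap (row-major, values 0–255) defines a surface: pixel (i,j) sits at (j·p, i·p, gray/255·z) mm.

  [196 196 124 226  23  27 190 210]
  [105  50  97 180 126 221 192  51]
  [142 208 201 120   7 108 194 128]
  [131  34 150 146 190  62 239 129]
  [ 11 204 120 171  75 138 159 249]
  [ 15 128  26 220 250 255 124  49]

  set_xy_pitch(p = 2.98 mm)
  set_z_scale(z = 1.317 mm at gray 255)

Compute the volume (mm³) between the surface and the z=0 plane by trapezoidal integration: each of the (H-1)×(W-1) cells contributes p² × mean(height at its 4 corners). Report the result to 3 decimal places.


223.682

height_mm = gray/255 × 1.317; cell vol = 2.98² × mean(4 corners)
unit = 2.98² × 1.317 / (4×255) = 0.0114662 mm³ per gray-sum
row 0: Σ corner-gray over 7 cells = 3866  → 44.3282
row 1: Σ corner-gray over 7 cells = 3834  → 43.9613
row 2: Σ corner-gray over 7 cells = 3848  → 44.1218
row 3: Σ corner-gray over 7 cells = 3896  → 44.6722
row 4: Σ corner-gray over 7 cells = 4064  → 46.5985
Σ rows: total corner-gray = 19508  → 223.6819 mm³


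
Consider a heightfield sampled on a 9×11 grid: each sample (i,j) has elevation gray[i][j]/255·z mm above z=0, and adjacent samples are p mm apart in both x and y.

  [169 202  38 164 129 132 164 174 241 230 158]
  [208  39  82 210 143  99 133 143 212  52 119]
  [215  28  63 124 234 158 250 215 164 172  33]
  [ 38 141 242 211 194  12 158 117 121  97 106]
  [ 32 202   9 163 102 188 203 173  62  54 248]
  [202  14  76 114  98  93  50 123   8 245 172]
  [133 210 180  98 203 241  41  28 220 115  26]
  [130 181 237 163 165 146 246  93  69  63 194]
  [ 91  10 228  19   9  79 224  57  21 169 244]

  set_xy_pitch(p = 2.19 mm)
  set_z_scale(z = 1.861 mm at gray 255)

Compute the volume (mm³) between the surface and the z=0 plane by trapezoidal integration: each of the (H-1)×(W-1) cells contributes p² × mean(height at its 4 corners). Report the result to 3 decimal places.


height_mm = gray/255 × 1.861; cell vol = 2.19² × mean(4 corners)
unit = 2.19² × 1.861 / (4×255) = 0.00875053 mm³ per gray-sum
row 0: Σ corner-gray over 10 cells = 5828  → 50.9981
row 1: Σ corner-gray over 10 cells = 5617  → 49.1517
row 2: Σ corner-gray over 10 cells = 5794  → 50.7006
row 3: Σ corner-gray over 10 cells = 5322  → 46.5703
row 4: Σ corner-gray over 10 cells = 4608  → 40.3224
row 5: Σ corner-gray over 10 cells = 4847  → 42.4138
row 6: Σ corner-gray over 10 cells = 5881  → 51.4619
row 7: Σ corner-gray over 10 cells = 5017  → 43.9014
Σ rows: total corner-gray = 42914  → 375.5203 mm³

375.520


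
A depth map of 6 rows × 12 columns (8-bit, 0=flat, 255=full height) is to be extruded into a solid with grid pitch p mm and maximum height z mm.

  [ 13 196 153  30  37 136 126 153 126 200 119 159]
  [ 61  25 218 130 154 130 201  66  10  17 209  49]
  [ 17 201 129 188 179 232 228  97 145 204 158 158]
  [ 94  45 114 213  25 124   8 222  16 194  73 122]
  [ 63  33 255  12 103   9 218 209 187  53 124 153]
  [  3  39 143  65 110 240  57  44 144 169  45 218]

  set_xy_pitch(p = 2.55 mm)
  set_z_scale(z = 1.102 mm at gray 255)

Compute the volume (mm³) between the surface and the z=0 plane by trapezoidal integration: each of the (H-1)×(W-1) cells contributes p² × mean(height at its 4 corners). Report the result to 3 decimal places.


height_mm = gray/255 × 1.102; cell vol = 2.55² × mean(4 corners)
unit = 2.55² × 1.102 / (4×255) = 0.00702525 mm³ per gray-sum
row 0: Σ corner-gray over 11 cells = 5154  → 36.2081
row 1: Σ corner-gray over 11 cells = 6127  → 43.0437
row 2: Σ corner-gray over 11 cells = 5981  → 42.0180
row 3: Σ corner-gray over 11 cells = 4906  → 34.4659
row 4: Σ corner-gray over 11 cells = 4955  → 34.8101
Σ rows: total corner-gray = 27123  → 190.5459 mm³

190.546


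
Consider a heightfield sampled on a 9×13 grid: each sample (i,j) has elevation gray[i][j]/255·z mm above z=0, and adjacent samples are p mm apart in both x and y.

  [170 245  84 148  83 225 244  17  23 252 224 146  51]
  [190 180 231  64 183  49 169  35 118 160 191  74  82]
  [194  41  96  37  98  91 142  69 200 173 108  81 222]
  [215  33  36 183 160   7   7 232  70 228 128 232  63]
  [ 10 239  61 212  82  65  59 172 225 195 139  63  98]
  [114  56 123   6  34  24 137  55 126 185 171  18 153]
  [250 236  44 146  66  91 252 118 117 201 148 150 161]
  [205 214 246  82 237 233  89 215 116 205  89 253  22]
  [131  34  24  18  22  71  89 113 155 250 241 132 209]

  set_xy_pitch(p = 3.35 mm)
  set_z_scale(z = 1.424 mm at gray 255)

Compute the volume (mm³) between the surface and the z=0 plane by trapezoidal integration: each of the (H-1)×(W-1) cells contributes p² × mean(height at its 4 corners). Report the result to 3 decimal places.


height_mm = gray/255 × 1.424; cell vol = 3.35² × mean(4 corners)
unit = 3.35² × 1.424 / (4×255) = 0.0156675 mm³ per gray-sum
row 0: Σ corner-gray over 12 cells = 6783  → 106.2726
row 1: Σ corner-gray over 12 cells = 5868  → 91.9368
row 2: Σ corner-gray over 12 cells = 5598  → 87.7066
row 3: Σ corner-gray over 12 cells = 6042  → 94.6630
row 4: Σ corner-gray over 12 cells = 5269  → 82.5520
row 5: Σ corner-gray over 12 cells = 5686  → 89.0853
row 6: Σ corner-gray over 12 cells = 7734  → 121.1724
row 7: Σ corner-gray over 12 cells = 6823  → 106.8993
Σ rows: total corner-gray = 49803  → 780.2880 mm³

780.288


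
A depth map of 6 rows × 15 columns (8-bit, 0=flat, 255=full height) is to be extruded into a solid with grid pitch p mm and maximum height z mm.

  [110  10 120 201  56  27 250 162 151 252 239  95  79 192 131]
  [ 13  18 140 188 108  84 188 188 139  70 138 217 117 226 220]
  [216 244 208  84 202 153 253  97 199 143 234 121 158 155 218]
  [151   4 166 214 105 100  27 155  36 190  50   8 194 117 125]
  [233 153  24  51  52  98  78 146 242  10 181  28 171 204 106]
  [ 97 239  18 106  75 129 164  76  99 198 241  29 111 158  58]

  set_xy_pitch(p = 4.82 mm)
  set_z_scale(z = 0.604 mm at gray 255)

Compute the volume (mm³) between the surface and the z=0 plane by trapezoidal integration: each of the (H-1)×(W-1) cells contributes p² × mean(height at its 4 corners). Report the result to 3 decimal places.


height_mm = gray/255 × 0.604; cell vol = 4.82² × mean(4 corners)
unit = 4.82² × 0.604 / (4×255) = 0.0137572 mm³ per gray-sum
row 0: Σ corner-gray over 14 cells = 7784  → 107.0862
row 1: Σ corner-gray over 14 cells = 8811  → 121.2149
row 2: Σ corner-gray over 14 cells = 7944  → 109.2874
row 3: Σ corner-gray over 14 cells = 6223  → 85.6112
row 4: Σ corner-gray over 14 cells = 6656  → 91.5681
Σ rows: total corner-gray = 37418  → 514.7678 mm³

514.768


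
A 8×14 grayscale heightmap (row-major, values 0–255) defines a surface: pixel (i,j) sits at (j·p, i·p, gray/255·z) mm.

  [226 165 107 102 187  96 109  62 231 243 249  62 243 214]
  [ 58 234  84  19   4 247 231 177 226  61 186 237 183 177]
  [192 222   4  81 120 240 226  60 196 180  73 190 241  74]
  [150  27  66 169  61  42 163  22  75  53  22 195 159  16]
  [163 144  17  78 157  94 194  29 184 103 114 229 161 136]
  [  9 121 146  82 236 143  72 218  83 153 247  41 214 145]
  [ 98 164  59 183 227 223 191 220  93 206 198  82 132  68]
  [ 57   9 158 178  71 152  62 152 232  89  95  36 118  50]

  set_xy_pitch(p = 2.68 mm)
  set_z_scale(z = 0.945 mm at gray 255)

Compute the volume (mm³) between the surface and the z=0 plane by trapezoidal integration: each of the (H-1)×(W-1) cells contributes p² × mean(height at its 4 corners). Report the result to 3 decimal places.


height_mm = gray/255 × 0.945; cell vol = 2.68² × mean(4 corners)
unit = 2.68² × 0.945 / (4×255) = 0.00665428 mm³ per gray-sum
row 0: Σ corner-gray over 13 cells = 8165  → 54.3322
row 1: Σ corner-gray over 13 cells = 7945  → 52.8683
row 2: Σ corner-gray over 13 cells = 6206  → 41.2965
row 3: Σ corner-gray over 13 cells = 5581  → 37.1375
row 4: Σ corner-gray over 13 cells = 6973  → 46.4003
row 5: Σ corner-gray over 13 cells = 7788  → 51.8236
row 6: Σ corner-gray over 13 cells = 6933  → 46.1341
Σ rows: total corner-gray = 49591  → 329.9925 mm³

329.993


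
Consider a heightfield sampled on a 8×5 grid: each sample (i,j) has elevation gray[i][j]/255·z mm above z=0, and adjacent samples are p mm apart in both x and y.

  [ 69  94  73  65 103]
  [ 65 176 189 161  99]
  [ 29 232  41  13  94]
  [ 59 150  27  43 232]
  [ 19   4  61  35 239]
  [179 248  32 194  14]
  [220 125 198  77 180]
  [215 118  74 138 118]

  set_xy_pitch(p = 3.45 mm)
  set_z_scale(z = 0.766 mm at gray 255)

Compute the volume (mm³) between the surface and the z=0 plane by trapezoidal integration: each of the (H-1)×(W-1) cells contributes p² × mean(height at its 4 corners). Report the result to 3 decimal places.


111.830

height_mm = gray/255 × 0.766; cell vol = 3.45² × mean(4 corners)
unit = 3.45² × 0.766 / (4×255) = 0.00893854 mm³ per gray-sum
row 0: Σ corner-gray over 4 cells = 1852  → 16.5542
row 1: Σ corner-gray over 4 cells = 1911  → 17.0816
row 2: Σ corner-gray over 4 cells = 1426  → 12.7464
row 3: Σ corner-gray over 4 cells = 1189  → 10.6279
row 4: Σ corner-gray over 4 cells = 1599  → 14.2927
row 5: Σ corner-gray over 4 cells = 2341  → 20.9251
row 6: Σ corner-gray over 4 cells = 2193  → 19.6022
Σ rows: total corner-gray = 12511  → 111.8301 mm³


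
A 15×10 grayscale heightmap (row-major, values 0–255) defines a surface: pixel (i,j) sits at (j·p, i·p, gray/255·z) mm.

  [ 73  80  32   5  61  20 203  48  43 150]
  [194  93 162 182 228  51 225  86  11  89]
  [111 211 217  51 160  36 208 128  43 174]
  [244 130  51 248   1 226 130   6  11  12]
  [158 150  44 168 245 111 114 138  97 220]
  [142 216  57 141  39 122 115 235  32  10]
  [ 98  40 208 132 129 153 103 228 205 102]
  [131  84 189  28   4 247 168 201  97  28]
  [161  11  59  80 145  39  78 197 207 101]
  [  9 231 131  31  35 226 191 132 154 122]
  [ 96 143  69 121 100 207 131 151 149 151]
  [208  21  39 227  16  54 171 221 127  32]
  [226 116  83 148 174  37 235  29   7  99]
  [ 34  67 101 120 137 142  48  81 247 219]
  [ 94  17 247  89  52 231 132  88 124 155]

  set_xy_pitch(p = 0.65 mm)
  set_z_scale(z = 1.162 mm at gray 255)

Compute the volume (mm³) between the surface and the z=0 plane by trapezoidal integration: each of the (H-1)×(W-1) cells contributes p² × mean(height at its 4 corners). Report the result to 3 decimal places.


29.342

height_mm = gray/255 × 1.162; cell vol = 0.65² × mean(4 corners)
unit = 0.65² × 1.162 / (4×255) = 0.000481319 mm³ per gray-sum
row 0: Σ corner-gray over 9 cells = 3566  → 1.7164
row 1: Σ corner-gray over 9 cells = 4752  → 2.2872
row 2: Σ corner-gray over 9 cells = 4255  → 2.0480
row 3: Σ corner-gray over 9 cells = 4374  → 2.1053
row 4: Σ corner-gray over 9 cells = 4578  → 2.2035
row 5: Σ corner-gray over 9 cells = 4662  → 2.2439
row 6: Σ corner-gray over 9 cells = 4791  → 2.3060
row 7: Σ corner-gray over 9 cells = 4089  → 1.9681
row 8: Σ corner-gray over 9 cells = 4287  → 2.0634
row 9: Σ corner-gray over 9 cells = 4782  → 2.3017
row 10: Σ corner-gray over 9 cells = 4381  → 2.1087
row 11: Σ corner-gray over 9 cells = 3975  → 1.9132
row 12: Σ corner-gray over 9 cells = 4122  → 1.9840
row 13: Σ corner-gray over 9 cells = 4348  → 2.0928
Σ rows: total corner-gray = 60962  → 29.3421 mm³


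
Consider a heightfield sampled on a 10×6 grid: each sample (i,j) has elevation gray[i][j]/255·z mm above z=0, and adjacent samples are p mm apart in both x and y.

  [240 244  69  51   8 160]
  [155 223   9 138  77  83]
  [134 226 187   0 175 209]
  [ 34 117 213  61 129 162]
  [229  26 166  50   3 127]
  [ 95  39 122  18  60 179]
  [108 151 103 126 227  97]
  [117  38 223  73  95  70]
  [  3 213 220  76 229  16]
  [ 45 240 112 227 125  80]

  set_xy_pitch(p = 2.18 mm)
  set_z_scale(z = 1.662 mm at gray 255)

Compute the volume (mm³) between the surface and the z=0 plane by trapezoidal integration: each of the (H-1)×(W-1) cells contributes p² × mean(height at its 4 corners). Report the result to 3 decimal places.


166.991

height_mm = gray/255 × 1.662; cell vol = 2.18² × mean(4 corners)
unit = 2.18² × 1.662 / (4×255) = 0.00774362 mm³ per gray-sum
row 0: Σ corner-gray over 5 cells = 2276  → 17.6245
row 1: Σ corner-gray over 5 cells = 2651  → 20.5283
row 2: Σ corner-gray over 5 cells = 2755  → 21.3337
row 3: Σ corner-gray over 5 cells = 2082  → 16.1222
row 4: Σ corner-gray over 5 cells = 1598  → 12.3743
row 5: Σ corner-gray over 5 cells = 2171  → 16.8114
row 6: Σ corner-gray over 5 cells = 2464  → 19.0803
row 7: Σ corner-gray over 5 cells = 2540  → 19.6688
row 8: Σ corner-gray over 5 cells = 3028  → 23.4477
Σ rows: total corner-gray = 21565  → 166.9911 mm³


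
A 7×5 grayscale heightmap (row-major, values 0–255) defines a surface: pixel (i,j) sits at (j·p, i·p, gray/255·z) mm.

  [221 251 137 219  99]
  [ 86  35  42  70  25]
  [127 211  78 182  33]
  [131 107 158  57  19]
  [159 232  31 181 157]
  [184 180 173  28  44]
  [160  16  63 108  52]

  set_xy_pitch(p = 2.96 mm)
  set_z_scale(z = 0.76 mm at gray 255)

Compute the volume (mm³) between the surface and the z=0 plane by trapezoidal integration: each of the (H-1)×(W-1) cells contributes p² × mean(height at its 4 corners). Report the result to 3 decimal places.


72.529

height_mm = gray/255 × 0.76; cell vol = 2.96² × mean(4 corners)
unit = 2.96² × 0.76 / (4×255) = 0.00652825 mm³ per gray-sum
row 0: Σ corner-gray over 4 cells = 1939  → 12.6583
row 1: Σ corner-gray over 4 cells = 1507  → 9.8381
row 2: Σ corner-gray over 4 cells = 1896  → 12.3776
row 3: Σ corner-gray over 4 cells = 1998  → 13.0434
row 4: Σ corner-gray over 4 cells = 2194  → 14.3230
row 5: Σ corner-gray over 4 cells = 1576  → 10.2885
Σ rows: total corner-gray = 11110  → 72.5289 mm³


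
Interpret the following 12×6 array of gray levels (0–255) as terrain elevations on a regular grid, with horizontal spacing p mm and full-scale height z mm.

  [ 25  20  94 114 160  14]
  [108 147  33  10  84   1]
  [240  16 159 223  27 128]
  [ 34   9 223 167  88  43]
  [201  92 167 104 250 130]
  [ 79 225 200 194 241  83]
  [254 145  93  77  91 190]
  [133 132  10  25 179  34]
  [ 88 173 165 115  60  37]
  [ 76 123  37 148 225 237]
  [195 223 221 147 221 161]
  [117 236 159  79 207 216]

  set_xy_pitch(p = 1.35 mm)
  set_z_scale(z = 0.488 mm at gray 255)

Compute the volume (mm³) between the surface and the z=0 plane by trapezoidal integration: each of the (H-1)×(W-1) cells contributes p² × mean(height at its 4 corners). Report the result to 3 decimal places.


24.842

height_mm = gray/255 × 0.488; cell vol = 1.35² × mean(4 corners)
unit = 1.35² × 0.488 / (4×255) = 0.000871941 mm³ per gray-sum
row 0: Σ corner-gray over 5 cells = 1472  → 1.2835
row 1: Σ corner-gray over 5 cells = 1875  → 1.6349
row 2: Σ corner-gray over 5 cells = 2269  → 1.9784
row 3: Σ corner-gray over 5 cells = 2608  → 2.2740
row 4: Σ corner-gray over 5 cells = 3439  → 2.9986
row 5: Σ corner-gray over 5 cells = 3138  → 2.7362
row 6: Σ corner-gray over 5 cells = 2115  → 1.8442
row 7: Σ corner-gray over 5 cells = 2010  → 1.7526
row 8: Σ corner-gray over 5 cells = 2530  → 2.2060
row 9: Σ corner-gray over 5 cells = 3359  → 2.9289
row 10: Σ corner-gray over 5 cells = 3675  → 3.2044
Σ rows: total corner-gray = 28490  → 24.8416 mm³


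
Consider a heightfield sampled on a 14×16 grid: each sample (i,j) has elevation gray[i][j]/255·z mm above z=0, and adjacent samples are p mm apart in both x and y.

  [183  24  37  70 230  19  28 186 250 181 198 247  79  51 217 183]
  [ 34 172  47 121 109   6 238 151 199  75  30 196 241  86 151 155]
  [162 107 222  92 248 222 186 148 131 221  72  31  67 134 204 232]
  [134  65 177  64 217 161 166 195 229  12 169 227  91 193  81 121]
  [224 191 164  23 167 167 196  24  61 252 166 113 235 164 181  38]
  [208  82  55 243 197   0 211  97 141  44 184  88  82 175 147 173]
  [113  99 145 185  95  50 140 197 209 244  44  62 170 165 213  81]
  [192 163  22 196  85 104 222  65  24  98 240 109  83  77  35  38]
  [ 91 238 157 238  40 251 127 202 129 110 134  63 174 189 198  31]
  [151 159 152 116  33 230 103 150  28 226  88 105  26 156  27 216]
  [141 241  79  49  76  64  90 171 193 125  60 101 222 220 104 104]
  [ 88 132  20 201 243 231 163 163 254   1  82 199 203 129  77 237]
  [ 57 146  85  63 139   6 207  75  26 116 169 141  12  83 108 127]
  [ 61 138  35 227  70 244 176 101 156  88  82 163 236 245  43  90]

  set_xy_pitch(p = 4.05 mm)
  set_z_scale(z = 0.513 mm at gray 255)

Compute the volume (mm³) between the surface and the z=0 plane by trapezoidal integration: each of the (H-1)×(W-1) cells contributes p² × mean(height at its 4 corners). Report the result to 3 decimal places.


860.480

height_mm = gray/255 × 0.513; cell vol = 4.05² × mean(4 corners)
unit = 4.05² × 0.513 / (4×255) = 0.00824949 mm³ per gray-sum
row 0: Σ corner-gray over 15 cells = 7833  → 64.6183
row 1: Σ corner-gray over 15 cells = 8397  → 69.2710
row 2: Σ corner-gray over 15 cells = 8913  → 73.5277
row 3: Σ corner-gray over 15 cells = 8819  → 72.7523
row 4: Σ corner-gray over 15 cells = 8343  → 68.8255
row 5: Σ corner-gray over 15 cells = 8103  → 66.8456
row 6: Σ corner-gray over 15 cells = 7506  → 61.9207
row 7: Σ corner-gray over 15 cells = 7898  → 65.1545
row 8: Σ corner-gray over 15 cells = 8187  → 67.5386
row 9: Σ corner-gray over 15 cells = 7400  → 61.0462
row 10: Σ corner-gray over 15 cells = 8356  → 68.9328
row 11: Σ corner-gray over 15 cells = 7457  → 61.5165
row 12: Σ corner-gray over 15 cells = 7095  → 58.5302
Σ rows: total corner-gray = 104307  → 860.4798 mm³


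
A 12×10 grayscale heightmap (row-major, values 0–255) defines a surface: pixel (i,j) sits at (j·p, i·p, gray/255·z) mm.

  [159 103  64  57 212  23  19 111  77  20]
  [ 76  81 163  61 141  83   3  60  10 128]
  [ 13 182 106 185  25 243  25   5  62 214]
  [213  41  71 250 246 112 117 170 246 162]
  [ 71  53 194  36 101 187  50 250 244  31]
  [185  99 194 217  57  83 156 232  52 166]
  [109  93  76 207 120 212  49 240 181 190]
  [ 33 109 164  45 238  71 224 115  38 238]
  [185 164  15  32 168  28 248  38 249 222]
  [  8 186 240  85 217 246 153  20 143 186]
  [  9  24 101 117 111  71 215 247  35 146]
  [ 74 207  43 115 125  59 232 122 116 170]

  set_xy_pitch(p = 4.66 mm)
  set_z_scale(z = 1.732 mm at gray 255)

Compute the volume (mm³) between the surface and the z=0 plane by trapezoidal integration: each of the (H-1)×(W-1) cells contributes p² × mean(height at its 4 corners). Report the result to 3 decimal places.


1839.088

height_mm = gray/255 × 1.732; cell vol = 4.66² × mean(4 corners)
unit = 4.66² × 1.732 / (4×255) = 0.0368739 mm³ per gray-sum
row 0: Σ corner-gray over 9 cells = 2919  → 107.6350
row 1: Σ corner-gray over 9 cells = 3301  → 121.7209
row 2: Σ corner-gray over 9 cells = 4774  → 176.0362
row 3: Σ corner-gray over 9 cells = 5213  → 192.2239
row 4: Σ corner-gray over 9 cells = 4863  → 179.3180
row 5: Σ corner-gray over 9 cells = 5186  → 191.2283
row 6: Σ corner-gray over 9 cells = 4934  → 181.9360
row 7: Σ corner-gray over 9 cells = 4570  → 168.5139
row 8: Σ corner-gray over 9 cells = 5065  → 186.7665
row 9: Σ corner-gray over 9 cells = 4771  → 175.9256
row 10: Σ corner-gray over 9 cells = 4279  → 157.7836
Σ rows: total corner-gray = 49875  → 1839.0878 mm³


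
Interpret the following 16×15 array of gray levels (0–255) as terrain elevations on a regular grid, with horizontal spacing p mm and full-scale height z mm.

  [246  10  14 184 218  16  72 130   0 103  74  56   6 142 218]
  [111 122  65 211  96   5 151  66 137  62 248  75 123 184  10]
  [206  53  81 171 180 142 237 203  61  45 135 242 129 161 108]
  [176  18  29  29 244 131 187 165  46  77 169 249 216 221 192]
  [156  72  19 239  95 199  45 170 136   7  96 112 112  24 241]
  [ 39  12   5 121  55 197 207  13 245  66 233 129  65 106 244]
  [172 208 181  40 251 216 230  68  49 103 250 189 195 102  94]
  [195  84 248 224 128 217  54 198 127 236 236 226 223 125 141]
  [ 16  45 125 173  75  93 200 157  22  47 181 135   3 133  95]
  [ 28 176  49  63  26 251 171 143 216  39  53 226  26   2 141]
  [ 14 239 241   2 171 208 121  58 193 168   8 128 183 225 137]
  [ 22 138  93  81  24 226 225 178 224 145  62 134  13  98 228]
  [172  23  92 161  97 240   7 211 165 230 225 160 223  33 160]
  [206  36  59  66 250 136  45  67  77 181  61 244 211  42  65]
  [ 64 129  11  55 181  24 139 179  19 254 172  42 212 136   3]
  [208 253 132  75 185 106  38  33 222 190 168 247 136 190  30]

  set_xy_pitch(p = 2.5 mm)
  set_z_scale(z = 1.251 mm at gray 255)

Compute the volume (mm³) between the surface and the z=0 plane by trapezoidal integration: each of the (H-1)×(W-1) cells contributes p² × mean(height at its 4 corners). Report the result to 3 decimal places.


829.661

height_mm = gray/255 × 1.251; cell vol = 2.5² × mean(4 corners)
unit = 2.5² × 1.251 / (4×255) = 0.00766544 mm³ per gray-sum
row 0: Σ corner-gray over 14 cells = 5725  → 43.8847
row 1: Σ corner-gray over 14 cells = 7205  → 55.2295
row 2: Σ corner-gray over 14 cells = 7924  → 60.7410
row 3: Σ corner-gray over 14 cells = 6979  → 53.4971
row 4: Σ corner-gray over 14 cells = 6240  → 47.8324
row 5: Σ corner-gray over 14 cells = 7621  → 58.4183
row 6: Σ corner-gray over 14 cells = 9418  → 72.1931
row 7: Σ corner-gray over 14 cells = 7877  → 60.3807
row 8: Σ corner-gray over 14 cells = 5940  → 45.5327
row 9: Σ corner-gray over 14 cells = 7092  → 54.3633
row 10: Σ corner-gray over 14 cells = 7573  → 58.0504
row 11: Σ corner-gray over 14 cells = 7598  → 58.2420
row 12: Σ corner-gray over 14 cells = 7287  → 55.8581
row 13: Σ corner-gray over 14 cells = 6394  → 49.0128
row 14: Σ corner-gray over 14 cells = 7361  → 56.4253
Σ rows: total corner-gray = 108234  → 829.6614 mm³
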